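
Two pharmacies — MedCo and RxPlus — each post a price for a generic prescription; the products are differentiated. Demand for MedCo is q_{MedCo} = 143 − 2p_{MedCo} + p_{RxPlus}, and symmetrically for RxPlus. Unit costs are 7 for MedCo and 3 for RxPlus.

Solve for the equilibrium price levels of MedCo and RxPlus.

51.8, 50.2

MedCo's profit: π = (p_{MedCo} − 7)(143 − 2p_{MedCo} + p_{RxPlus}).
∂π/∂p_{MedCo} = 157 − 4p_{MedCo} + p_{RxPlus} = 0 ⇒ p_{MedCo} = 39.25 + 0.25p_{RxPlus}.
Similarly p_{RxPlus} = 37.25 + 0.25p_{MedCo}.
Substituting the second reaction function into the first: p_{MedCo} = 39.25 + 0.25(37.25 + 0.25p_{MedCo}), which gives 0.9375p_{MedCo} = 48.5625 ⇒ p_{MedCo} = 51.8.
Then p_{RxPlus} = 37.25 + 0.25·51.8 = 50.2.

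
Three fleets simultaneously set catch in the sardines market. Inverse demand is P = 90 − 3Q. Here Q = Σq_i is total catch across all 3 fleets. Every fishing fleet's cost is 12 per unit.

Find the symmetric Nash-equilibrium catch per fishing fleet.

6.5

A representative fishing fleet's profit is π_i = q_i(90 − 3Q) − 12q_i, with Q = q_i + Σ_{j≠i} q_j.
First-order condition: 78 − 6q_i − 3Σ_{j≠i} q_j = 0.
In a symmetric equilibrium every fishing fleet chooses the same q, so Σ_{j≠i} q_j = 2q. The condition becomes 78 − 12q = 0, giving q = 78/12 = 6.5.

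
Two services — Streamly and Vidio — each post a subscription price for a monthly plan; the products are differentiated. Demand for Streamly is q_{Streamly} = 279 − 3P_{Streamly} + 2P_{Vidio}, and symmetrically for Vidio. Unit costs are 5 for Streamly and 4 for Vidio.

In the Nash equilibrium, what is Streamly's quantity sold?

204.9375

Streamly's profit: π = (P_{Streamly} − 5)(279 − 3P_{Streamly} + 2P_{Vidio}).
∂π/∂P_{Streamly} = 294 − 6P_{Streamly} + 2P_{Vidio} = 0 ⇒ P_{Streamly} = 49 + (1/3)P_{Vidio}.
Similarly P_{Vidio} = 48.5 + (1/3)P_{Streamly}.
Solving the two reaction functions simultaneously: (1 − (1/3)(1/3))P_{Streamly} = 49 + (1/3)·48.5, so (8/9)P_{Streamly} = 391/6 and P_{Streamly} = 73.3125.
Then P_{Vidio} = 48.5 + (1/3)·73.3125 = 72.9375.
q_{Streamly} = 279 − 3·73.3125 + 2·72.9375 = 204.9375.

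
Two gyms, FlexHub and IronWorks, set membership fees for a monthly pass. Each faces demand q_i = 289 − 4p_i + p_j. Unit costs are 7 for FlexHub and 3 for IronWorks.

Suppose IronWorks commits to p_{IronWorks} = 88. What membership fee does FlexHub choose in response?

FlexHub's profit: π = (p_{FlexHub} − 7)(289 − 4p_{FlexHub} + p_{IronWorks}).
∂π/∂p_{FlexHub} = 317 − 8p_{FlexHub} + p_{IronWorks} = 0 ⇒ p_{FlexHub} = 39.625 + 0.125p_{IronWorks}.
At p_{IronWorks} = 88: p_{FlexHub} = 39.625 + 0.125·88 = 50.625.

50.625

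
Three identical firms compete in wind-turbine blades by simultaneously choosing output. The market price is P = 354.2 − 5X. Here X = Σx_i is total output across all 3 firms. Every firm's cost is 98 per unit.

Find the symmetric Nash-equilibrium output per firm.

A representative firm's profit is π_i = x_i(354.2 − 5X) − 98x_i, with X = x_i + Σ_{j≠i} x_j.
First-order condition: 256.2 − 10x_i − 5Σ_{j≠i} x_j = 0.
In a symmetric equilibrium every firm chooses the same x, so Σ_{j≠i} x_j = 2x. The condition becomes 256.2 − 20x = 0, giving x = 256.2/20 = 12.81.

12.81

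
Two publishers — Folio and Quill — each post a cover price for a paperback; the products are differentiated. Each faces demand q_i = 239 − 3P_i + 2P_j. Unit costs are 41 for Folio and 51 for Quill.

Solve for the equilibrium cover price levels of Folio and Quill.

92.375, 96.125

Folio's profit: π = (P_{Folio} − 41)(239 − 3P_{Folio} + 2P_{Quill}).
∂π/∂P_{Folio} = 362 − 6P_{Folio} + 2P_{Quill} = 0 ⇒ P_{Folio} = 181/3 + (1/3)P_{Quill}.
Similarly P_{Quill} = 196/3 + (1/3)P_{Folio}.
Plugging P_{Quill} into Folio's best response: P_{Folio} = 181/3 + (1/3)(196/3 + (1/3)P_{Folio}) ⇒ (8/9)P_{Folio} = 739/9, so P_{Folio} = 92.375.
Then P_{Quill} = 196/3 + (1/3)·92.375 = 96.125.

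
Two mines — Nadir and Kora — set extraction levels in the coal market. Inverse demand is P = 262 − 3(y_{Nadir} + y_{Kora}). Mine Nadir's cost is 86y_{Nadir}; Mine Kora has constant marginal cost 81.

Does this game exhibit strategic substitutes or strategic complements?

strategic substitutes

Mine Nadir's profit: π = y_{Nadir}(262 − 3(y_{Nadir} + y_{Kora})) − 86y_{Nadir}.
∂π/∂y_{Nadir} = 176 − 6y_{Nadir} − 3y_{Kora} = 0, so y_{Nadir} = 88/3 − 0.5y_{Kora}.
The best-response slope dy_{Nadir}/dy_{Kora} = −0.5 < 0: the reaction function is downward-sloping, so the choices are strategic substitutes.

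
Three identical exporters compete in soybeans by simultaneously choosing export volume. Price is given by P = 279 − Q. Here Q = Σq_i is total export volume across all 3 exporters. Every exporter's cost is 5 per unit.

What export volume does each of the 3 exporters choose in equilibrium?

68.5

A representative exporter's profit is π_i = q_i(279 − Q) − 5q_i, with Q = q_i + Σ_{j≠i} q_j.
First-order condition: 274 − 2q_i − Σ_{j≠i} q_j = 0.
Imposing symmetry (q_j = q for all j) turns Σ_{j≠i} q_j into 2q, so 274 = 4q and q = 68.5.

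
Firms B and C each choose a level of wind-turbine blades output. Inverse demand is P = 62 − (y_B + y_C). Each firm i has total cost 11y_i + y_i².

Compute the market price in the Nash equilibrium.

Firm B's profit: π = y_B(62 − (y_B + y_C)) − 11y_B − y_B².
∂π/∂y_B = 51 − 4y_B − y_C = 0, so y_B = 12.75 − 0.25y_C.
Setting y_B = y_C in the reaction function: y_B = 12.75 − 0.25y_B, so y_B = 12.75 / 1.25 = 10.2.
Equilibrium price: P = 62 − 20.4 = 41.6.

41.6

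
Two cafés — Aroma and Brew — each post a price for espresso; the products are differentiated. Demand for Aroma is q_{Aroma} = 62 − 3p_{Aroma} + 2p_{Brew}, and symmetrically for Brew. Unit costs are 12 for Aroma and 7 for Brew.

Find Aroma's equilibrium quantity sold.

Aroma's profit: π = (p_{Aroma} − 12)(62 − 3p_{Aroma} + 2p_{Brew}).
∂π/∂p_{Aroma} = 98 − 6p_{Aroma} + 2p_{Brew} = 0 ⇒ p_{Aroma} = 49/3 + (1/3)p_{Brew}.
Similarly p_{Brew} = 83/6 + (1/3)p_{Aroma}.
Plugging p_{Brew} into Aroma's best response: p_{Aroma} = 49/3 + (1/3)(83/6 + (1/3)p_{Aroma}) ⇒ (8/9)p_{Aroma} = 377/18, so p_{Aroma} = 23.5625.
Then p_{Brew} = 83/6 + (1/3)·23.5625 = 21.6875.
q_{Aroma} = 62 − 3·23.5625 + 2·21.6875 = 34.6875.

34.6875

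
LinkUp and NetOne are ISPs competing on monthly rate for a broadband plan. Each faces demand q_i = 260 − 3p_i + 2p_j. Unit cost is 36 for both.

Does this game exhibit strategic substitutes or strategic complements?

strategic complements

LinkUp's profit: π = (p_{LinkUp} − 36)(260 − 3p_{LinkUp} + 2p_{NetOne}).
∂π/∂p_{LinkUp} = 368 − 6p_{LinkUp} + 2p_{NetOne} = 0 ⇒ p_{LinkUp} = 184/3 + (1/3)p_{NetOne}.
The best-response slope dp_{LinkUp}/dp_{NetOne} = 1/3 > 0: the reaction function is upward-sloping, so the choices are strategic complements.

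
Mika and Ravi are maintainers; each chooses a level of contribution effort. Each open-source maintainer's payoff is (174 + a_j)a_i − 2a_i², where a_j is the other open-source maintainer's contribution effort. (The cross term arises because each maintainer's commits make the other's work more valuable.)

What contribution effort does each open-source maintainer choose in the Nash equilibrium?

Mika's payoff is (174 + a_R)a_M − 2a_M².
∂π/∂a_M = 174 + a_R − 4a_M = 0, so a_M = 43.5 + 0.25a_R.
The game is symmetric, so in equilibrium a_R = a_M: the reaction function gives 0.75a_M = 43.5, hence a_M = 58.

58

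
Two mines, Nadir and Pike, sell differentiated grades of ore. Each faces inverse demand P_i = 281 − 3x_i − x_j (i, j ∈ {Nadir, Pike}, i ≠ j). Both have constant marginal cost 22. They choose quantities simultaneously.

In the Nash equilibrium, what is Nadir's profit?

4107

Mine Nadir's profit: π = x_{Nadir}(281 − 3x_{Nadir} − x_{Pike}) − 22x_{Nadir}.
∂π/∂x_{Nadir} = 259 − 6x_{Nadir} − x_{Pike} = 0 ⇒ x_{Nadir} = 259/6 − (1/6)x_{Pike}.
The game is symmetric, so in equilibrium x_{Pike} = x_{Nadir}: the reaction function gives (7/6)x_{Nadir} = 259/6, hence x_{Nadir} = 37.
P_{Nadir} = 281 − 3·37 − 37 = 133.
Profit = (133 − 22)·37 = 4107.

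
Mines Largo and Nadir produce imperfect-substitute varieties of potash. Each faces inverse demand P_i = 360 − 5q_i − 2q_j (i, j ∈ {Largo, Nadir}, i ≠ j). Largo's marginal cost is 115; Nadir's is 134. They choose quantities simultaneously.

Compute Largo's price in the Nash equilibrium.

Mine Largo's profit: π = q_{Largo}(360 − 5q_{Largo} − 2q_{Nadir}) − 115q_{Largo}.
∂π/∂q_{Largo} = 245 − 10q_{Largo} − 2q_{Nadir} = 0 ⇒ q_{Largo} = 24.5 − 0.2q_{Nadir}.
Similarly q_{Nadir} = 22.6 − 0.2q_{Largo}.
Solving the two reaction functions simultaneously: (1 − (−0.2)(−0.2))q_{Largo} = 24.5 − 0.2·22.6, so 0.96q_{Largo} = 19.98 and q_{Largo} = 20.8125.
Then q_{Nadir} = 22.6 − 0.2·20.8125 = 18.4375.
P_{Largo} = 360 − 5·20.8125 − 2·18.4375 = 219.0625.

219.0625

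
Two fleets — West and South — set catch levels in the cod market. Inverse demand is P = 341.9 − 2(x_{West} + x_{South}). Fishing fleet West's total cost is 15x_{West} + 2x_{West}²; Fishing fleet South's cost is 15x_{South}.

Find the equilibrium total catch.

93.4

Fishing fleet West's profit: π = x_{West}(341.9 − 2(x_{West} + x_{South})) − 15x_{West} − 2x_{West}².
∂π/∂x_{West} = 326.9 − 8x_{West} − 2x_{South} = 0, so x_{West} = 40.8625 − 0.25x_{South}.
For South: ∂π/∂x_{South} = 326.9 − 4x_{South} − 2x_{West} = 0 ⇒ x_{South} = 81.725 − 0.5x_{West}.
Substituting the second reaction function into the first: x_{West} = 40.8625 − 0.25(81.725 − 0.5x_{West}), which gives 0.875x_{West} = 3269/160 ⇒ x_{West} = 23.35.
Then x_{South} = 81.725 − 0.5·23.35 = 70.05.
Total catch: 23.35 + 70.05 = 93.4.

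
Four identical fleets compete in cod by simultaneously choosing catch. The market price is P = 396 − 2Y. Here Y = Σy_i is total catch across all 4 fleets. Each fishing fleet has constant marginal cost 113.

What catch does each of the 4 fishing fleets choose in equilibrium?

A representative fishing fleet's profit is π_i = y_i(396 − 2Y) − 113y_i, with Y = y_i + Σ_{j≠i} y_j.
First-order condition: 283 − 4y_i − 2Σ_{j≠i} y_j = 0.
In a symmetric equilibrium every fishing fleet chooses the same y, so Σ_{j≠i} y_j = 3y. The condition becomes 283 − 10y = 0, giving y = 283/10 = 28.3.

28.3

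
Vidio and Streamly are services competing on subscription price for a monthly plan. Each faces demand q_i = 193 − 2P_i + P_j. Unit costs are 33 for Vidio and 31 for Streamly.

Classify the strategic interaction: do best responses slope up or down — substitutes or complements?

Vidio's profit: π = (P_{Vidio} − 33)(193 − 2P_{Vidio} + P_{Streamly}).
∂π/∂P_{Vidio} = 259 − 4P_{Vidio} + P_{Streamly} = 0 ⇒ P_{Vidio} = 64.75 + 0.25P_{Streamly}.
The best-response slope dP_{Vidio}/dP_{Streamly} = 0.25 > 0: the reaction function is upward-sloping, so the choices are strategic complements.

strategic complements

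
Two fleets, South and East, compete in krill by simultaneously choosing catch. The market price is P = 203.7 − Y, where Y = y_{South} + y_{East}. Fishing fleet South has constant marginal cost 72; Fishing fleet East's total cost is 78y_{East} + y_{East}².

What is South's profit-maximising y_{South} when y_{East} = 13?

59.35

Fishing fleet South's profit: π = y_{South}(203.7 − (y_{South} + y_{East})) − 72y_{South}.
∂π/∂y_{South} = 131.7 − 2y_{South} − y_{East} = 0, so y_{South} = 65.85 − 0.5y_{East}.
At y_{East} = 13: y_{South} = 65.85 − 0.5·13 = 59.35.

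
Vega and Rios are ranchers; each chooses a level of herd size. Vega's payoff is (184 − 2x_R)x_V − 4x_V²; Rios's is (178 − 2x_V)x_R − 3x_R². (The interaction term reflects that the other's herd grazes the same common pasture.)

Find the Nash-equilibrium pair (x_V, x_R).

17, 24

Expanding Vega's payoff: 184x_V − 2x_Rx_V − 4x_V².
∂π/∂x_V = 184 − 2x_R − 8x_V = 0, so x_V = 23 − 0.25x_R.
Likewise for Rios: x_R = 89/3 − (1/3)x_V.
Solving the two reaction functions simultaneously: (1 − (−0.25)(−1/3))x_V = 23 − 0.25·(89/3), so (11/12)x_V = 187/12 and x_V = 17.
Then x_R = 89/3 − (1/3)·17 = 24.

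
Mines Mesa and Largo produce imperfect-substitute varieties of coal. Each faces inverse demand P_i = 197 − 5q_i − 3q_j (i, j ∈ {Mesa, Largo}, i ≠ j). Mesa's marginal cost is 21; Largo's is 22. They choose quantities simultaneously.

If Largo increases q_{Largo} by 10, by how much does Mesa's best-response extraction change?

Mine Mesa's profit: π = q_{Mesa}(197 − 5q_{Mesa} − 3q_{Largo}) − 21q_{Mesa}.
∂π/∂q_{Mesa} = 176 − 10q_{Mesa} − 3q_{Largo} = 0 ⇒ q_{Mesa} = 17.6 − 0.3q_{Largo}.
The reaction-function slope is −0.3, so a 10-unit rise in q_{Largo} moves q_{Mesa} by −0.3 × 10 = −3. Mesa's best response falls — the actions are strategic substitutes.

-3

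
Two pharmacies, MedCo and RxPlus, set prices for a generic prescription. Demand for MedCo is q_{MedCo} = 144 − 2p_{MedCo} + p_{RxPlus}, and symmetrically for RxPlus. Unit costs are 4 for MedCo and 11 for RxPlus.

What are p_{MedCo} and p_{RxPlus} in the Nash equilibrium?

MedCo's profit: π = (p_{MedCo} − 4)(144 − 2p_{MedCo} + p_{RxPlus}).
∂π/∂p_{MedCo} = 152 − 4p_{MedCo} + p_{RxPlus} = 0 ⇒ p_{MedCo} = 38 + 0.25p_{RxPlus}.
Similarly p_{RxPlus} = 41.5 + 0.25p_{MedCo}.
Plugging p_{RxPlus} into MedCo's best response: p_{MedCo} = 38 + 0.25(41.5 + 0.25p_{MedCo}) ⇒ 0.9375p_{MedCo} = 48.375, so p_{MedCo} = 51.6.
Then p_{RxPlus} = 41.5 + 0.25·51.6 = 54.4.

51.6, 54.4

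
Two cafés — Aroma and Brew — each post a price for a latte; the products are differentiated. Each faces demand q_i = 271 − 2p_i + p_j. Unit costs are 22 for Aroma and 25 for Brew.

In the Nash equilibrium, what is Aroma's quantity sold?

Aroma's profit: π = (p_{Aroma} − 22)(271 − 2p_{Aroma} + p_{Brew}).
∂π/∂p_{Aroma} = 315 − 4p_{Aroma} + p_{Brew} = 0 ⇒ p_{Aroma} = 78.75 + 0.25p_{Brew}.
Similarly p_{Brew} = 80.25 + 0.25p_{Aroma}.
Plugging p_{Brew} into Aroma's best response: p_{Aroma} = 78.75 + 0.25(80.25 + 0.25p_{Aroma}) ⇒ 0.9375p_{Aroma} = 98.8125, so p_{Aroma} = 105.4.
Then p_{Brew} = 80.25 + 0.25·105.4 = 106.6.
q_{Aroma} = 271 − 2·105.4 + 106.6 = 166.8.

166.8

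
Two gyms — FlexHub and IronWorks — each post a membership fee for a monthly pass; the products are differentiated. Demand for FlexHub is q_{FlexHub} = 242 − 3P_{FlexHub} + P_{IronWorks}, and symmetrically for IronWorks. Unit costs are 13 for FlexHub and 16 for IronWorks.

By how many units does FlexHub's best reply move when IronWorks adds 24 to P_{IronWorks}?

FlexHub's profit: π = (P_{FlexHub} − 13)(242 − 3P_{FlexHub} + P_{IronWorks}).
∂π/∂P_{FlexHub} = 281 − 6P_{FlexHub} + P_{IronWorks} = 0 ⇒ P_{FlexHub} = 281/6 + (1/6)P_{IronWorks}.
The reaction-function slope is 1/6, so a 24-unit rise in P_{IronWorks} moves P_{FlexHub} by 1/6 × 24 = 4. FlexHub's best response rises — the actions are strategic complements.

4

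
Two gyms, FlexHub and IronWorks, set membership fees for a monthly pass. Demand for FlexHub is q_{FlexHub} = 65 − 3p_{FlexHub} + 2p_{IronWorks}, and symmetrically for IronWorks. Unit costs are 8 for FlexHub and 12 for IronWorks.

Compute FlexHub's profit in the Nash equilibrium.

FlexHub's profit: π = (p_{FlexHub} − 8)(65 − 3p_{FlexHub} + 2p_{IronWorks}).
∂π/∂p_{FlexHub} = 89 − 6p_{FlexHub} + 2p_{IronWorks} = 0 ⇒ p_{FlexHub} = 89/6 + (1/3)p_{IronWorks}.
Similarly p_{IronWorks} = 101/6 + (1/3)p_{FlexHub}.
Plugging p_{IronWorks} into FlexHub's best response: p_{FlexHub} = 89/6 + (1/3)(101/6 + (1/3)p_{FlexHub}) ⇒ (8/9)p_{FlexHub} = 184/9, so p_{FlexHub} = 23.
Then p_{IronWorks} = 101/6 + (1/3)·23 = 24.5.
q_{FlexHub} = 65 − 3·23 + 2·24.5 = 45.
Profit = (23 − 8)·45 = 675.

675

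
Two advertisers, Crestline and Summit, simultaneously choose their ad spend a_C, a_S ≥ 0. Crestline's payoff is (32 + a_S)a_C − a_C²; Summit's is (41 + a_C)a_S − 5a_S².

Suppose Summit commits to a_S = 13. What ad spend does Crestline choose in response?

Expanding Crestline's payoff: 32a_C + a_Sa_C − a_C².
∂π/∂a_C = 32 + a_S − 2a_C = 0, so a_C = 16 + 0.5a_S.
At a_S = 13: a_C = 16 + 0.5·13 = 22.5.

22.5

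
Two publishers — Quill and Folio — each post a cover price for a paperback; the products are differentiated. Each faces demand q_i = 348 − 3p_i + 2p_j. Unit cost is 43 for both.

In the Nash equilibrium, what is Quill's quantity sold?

228.75

Quill's profit: π = (p_{Quill} − 43)(348 − 3p_{Quill} + 2p_{Folio}).
∂π/∂p_{Quill} = 477 − 6p_{Quill} + 2p_{Folio} = 0 ⇒ p_{Quill} = 79.5 + (1/3)p_{Folio}.
Setting p_{Quill} = p_{Folio} in the reaction function: p_{Quill} = 79.5 + (1/3)p_{Quill}, so p_{Quill} = 79.5 / (2/3) = 119.25.
q_{Quill} = 348 − 3·119.25 + 2·119.25 = 228.75.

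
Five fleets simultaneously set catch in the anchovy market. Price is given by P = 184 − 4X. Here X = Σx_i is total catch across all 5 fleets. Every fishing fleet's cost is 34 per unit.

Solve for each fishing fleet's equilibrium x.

A representative fishing fleet's profit is π_i = x_i(184 − 4X) − 34x_i, with X = x_i + Σ_{j≠i} x_j.
First-order condition: 150 − 8x_i − 4Σ_{j≠i} x_j = 0.
With identical fishing fleets, set every x_j = x: then 150 − 8x − 16x = 0, i.e. x = 150/24 = 6.25.

6.25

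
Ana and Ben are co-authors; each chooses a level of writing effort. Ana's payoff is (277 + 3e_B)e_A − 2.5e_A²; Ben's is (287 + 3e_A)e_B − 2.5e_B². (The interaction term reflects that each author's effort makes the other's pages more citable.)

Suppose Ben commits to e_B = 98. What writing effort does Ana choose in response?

114.2

Expanding Ana's payoff: 277e_A + 3e_Be_A − 2.5e_A².
∂π/∂e_A = 277 + 3e_B − 5e_A = 0, so e_A = 55.4 + 0.6e_B.
At e_B = 98: e_A = 55.4 + 0.6·98 = 114.2.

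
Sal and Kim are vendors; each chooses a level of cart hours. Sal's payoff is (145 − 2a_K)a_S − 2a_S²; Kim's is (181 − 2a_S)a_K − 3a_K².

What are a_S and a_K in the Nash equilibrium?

Expanding Sal's payoff: 145a_S − 2a_Ka_S − 2a_S².
∂π/∂a_S = 145 − 2a_K − 4a_S = 0, so a_S = 36.25 − 0.5a_K.
Likewise for Kim: a_K = 181/6 − (1/3)a_S.
Plugging a_K into Sal's best response: a_S = 36.25 − 0.5(181/6 − (1/3)a_S) ⇒ (5/6)a_S = 127/6, so a_S = 25.4.
Then a_K = 181/6 − (1/3)·25.4 = 21.7.

25.4, 21.7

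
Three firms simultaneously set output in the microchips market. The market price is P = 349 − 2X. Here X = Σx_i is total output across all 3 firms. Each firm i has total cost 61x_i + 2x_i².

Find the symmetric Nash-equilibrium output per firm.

24

A representative firm's profit is π_i = x_i(349 − 2X) − 61x_i − 2x_i², with X = x_i + Σ_{j≠i} x_j.
First-order condition: 288 − 8x_i − 2Σ_{j≠i} x_j = 0.
With identical firms, set every x_j = x: then 288 − 8x − 4x = 0, i.e. x = 288/12 = 24.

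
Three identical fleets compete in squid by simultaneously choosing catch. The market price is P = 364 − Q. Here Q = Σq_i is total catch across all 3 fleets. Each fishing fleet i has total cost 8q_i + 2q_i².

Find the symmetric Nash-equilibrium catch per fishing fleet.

A representative fishing fleet's profit is π_i = q_i(364 − Q) − 8q_i − 2q_i², with Q = q_i + Σ_{j≠i} q_j.
First-order condition: 356 − 6q_i − Σ_{j≠i} q_j = 0.
With identical fishing fleets, set every q_j = q: then 356 − 6q − 2q = 0, i.e. q = 356/8 = 44.5.

44.5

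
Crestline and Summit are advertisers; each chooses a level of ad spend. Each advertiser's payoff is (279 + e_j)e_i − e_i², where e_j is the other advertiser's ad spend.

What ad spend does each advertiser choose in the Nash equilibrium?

279

Crestline's payoff is (279 + e_S)e_C − e_C².
∂π/∂e_C = 279 + e_S − 2e_C = 0, so e_C = 139.5 + 0.5e_S.
The game is symmetric, so in equilibrium e_S = e_C: the reaction function gives 0.5e_C = 139.5, hence e_C = 279.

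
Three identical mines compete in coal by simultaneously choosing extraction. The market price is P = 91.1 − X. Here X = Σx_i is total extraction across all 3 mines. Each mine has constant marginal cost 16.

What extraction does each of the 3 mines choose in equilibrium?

18.775

A representative mine's profit is π_i = x_i(91.1 − X) − 16x_i, with X = x_i + Σ_{j≠i} x_j.
First-order condition: 75.1 − 2x_i − Σ_{j≠i} x_j = 0.
Imposing symmetry (x_j = x for all j) turns Σ_{j≠i} x_j into 2x, so 75.1 = 4x and x = 18.775.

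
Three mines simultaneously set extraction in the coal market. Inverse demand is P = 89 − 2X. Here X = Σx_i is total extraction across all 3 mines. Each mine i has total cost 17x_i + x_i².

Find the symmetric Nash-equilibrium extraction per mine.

A representative mine's profit is π_i = x_i(89 − 2X) − 17x_i − x_i², with X = x_i + Σ_{j≠i} x_j.
First-order condition: 72 − 6x_i − 2Σ_{j≠i} x_j = 0.
In a symmetric equilibrium every mine chooses the same x, so Σ_{j≠i} x_j = 2x. The condition becomes 72 − 10x = 0, giving x = 72/10 = 7.2.

7.2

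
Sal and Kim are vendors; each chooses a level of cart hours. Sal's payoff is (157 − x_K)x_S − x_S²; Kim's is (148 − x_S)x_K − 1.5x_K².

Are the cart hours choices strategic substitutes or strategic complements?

Expanding Sal's payoff: 157x_S − x_Kx_S − x_S².
∂π/∂x_S = 157 − x_K − 2x_S = 0, so x_S = 78.5 − 0.5x_K.
The best-response slope dx_S/dx_K = −0.5 < 0: the reaction function is downward-sloping, so the choices are strategic substitutes.

strategic substitutes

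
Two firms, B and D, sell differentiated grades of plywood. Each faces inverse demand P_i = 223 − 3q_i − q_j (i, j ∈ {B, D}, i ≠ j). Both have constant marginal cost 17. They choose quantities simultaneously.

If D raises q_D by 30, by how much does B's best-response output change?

-5

Firm B's profit: π = q_B(223 − 3q_B − q_D) − 17q_B.
∂π/∂q_B = 206 − 6q_B − q_D = 0 ⇒ q_B = 103/3 − (1/6)q_D.
The reaction-function slope is −1/6, so a 30-unit rise in q_D moves q_B by −1/6 × 30 = −5. B's best response falls — the actions are strategic substitutes.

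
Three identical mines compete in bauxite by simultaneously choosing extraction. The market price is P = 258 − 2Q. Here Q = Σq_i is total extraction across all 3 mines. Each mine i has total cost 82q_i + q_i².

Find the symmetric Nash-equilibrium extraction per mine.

17.6

A representative mine's profit is π_i = q_i(258 − 2Q) − 82q_i − q_i², with Q = q_i + Σ_{j≠i} q_j.
First-order condition: 176 − 6q_i − 2Σ_{j≠i} q_j = 0.
In a symmetric equilibrium every mine chooses the same q, so Σ_{j≠i} q_j = 2q. The condition becomes 176 − 10q = 0, giving q = 176/10 = 17.6.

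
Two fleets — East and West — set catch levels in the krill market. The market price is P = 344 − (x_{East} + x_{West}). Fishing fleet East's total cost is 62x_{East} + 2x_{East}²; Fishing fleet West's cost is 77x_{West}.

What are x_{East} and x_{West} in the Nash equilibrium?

Fishing fleet East's profit: π = x_{East}(344 − (x_{East} + x_{West})) − 62x_{East} − 2x_{East}².
∂π/∂x_{East} = 282 − 6x_{East} − x_{West} = 0, so x_{East} = 47 − (1/6)x_{West}.
For West: ∂π/∂x_{West} = 267 − 2x_{West} − x_{East} = 0 ⇒ x_{West} = 133.5 − 0.5x_{East}.
Substituting the second reaction function into the first: x_{East} = 47 − (1/6)(133.5 − 0.5x_{East}), which gives (11/12)x_{East} = 24.75 ⇒ x_{East} = 27.
Then x_{West} = 133.5 − 0.5·27 = 120.

27, 120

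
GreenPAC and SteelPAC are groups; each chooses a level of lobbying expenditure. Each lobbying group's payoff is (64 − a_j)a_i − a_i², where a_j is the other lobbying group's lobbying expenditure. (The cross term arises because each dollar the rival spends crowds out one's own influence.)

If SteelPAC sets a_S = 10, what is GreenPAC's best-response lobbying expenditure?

GreenPAC's payoff is (64 − a_S)a_G − a_G².
∂π/∂a_G = 64 − a_S − 2a_G = 0, so a_G = 32 − 0.5a_S.
At a_S = 10: a_G = 32 − 0.5·10 = 27.

27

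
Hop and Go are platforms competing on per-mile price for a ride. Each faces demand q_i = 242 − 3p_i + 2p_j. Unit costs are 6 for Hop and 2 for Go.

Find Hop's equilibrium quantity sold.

Hop's profit: π = (p_{Hop} − 6)(242 − 3p_{Hop} + 2p_{Go}).
∂π/∂p_{Hop} = 260 − 6p_{Hop} + 2p_{Go} = 0 ⇒ p_{Hop} = 130/3 + (1/3)p_{Go}.
Similarly p_{Go} = 124/3 + (1/3)p_{Hop}.
Substituting the second reaction function into the first: p_{Hop} = 130/3 + (1/3)(124/3 + (1/3)p_{Hop}), which gives (8/9)p_{Hop} = 514/9 ⇒ p_{Hop} = 64.25.
Then p_{Go} = 124/3 + (1/3)·64.25 = 62.75.
q_{Hop} = 242 − 3·64.25 + 2·62.75 = 174.75.

174.75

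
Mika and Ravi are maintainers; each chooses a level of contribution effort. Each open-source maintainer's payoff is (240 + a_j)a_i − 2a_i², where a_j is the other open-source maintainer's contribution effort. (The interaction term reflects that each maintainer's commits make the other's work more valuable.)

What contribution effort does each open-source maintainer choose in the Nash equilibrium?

Mika's payoff is (240 + a_R)a_M − 2a_M².
∂π/∂a_M = 240 + a_R − 4a_M = 0, so a_M = 60 + 0.25a_R.
By symmetry a_R = a_M; substituting into the reaction function, 0.75a_M = 60 and a_M = 80.

80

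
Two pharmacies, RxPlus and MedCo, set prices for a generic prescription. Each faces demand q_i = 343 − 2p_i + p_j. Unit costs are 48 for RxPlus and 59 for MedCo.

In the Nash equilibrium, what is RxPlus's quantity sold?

199.6

RxPlus's profit: π = (p_{RxPlus} − 48)(343 − 2p_{RxPlus} + p_{MedCo}).
∂π/∂p_{RxPlus} = 439 − 4p_{RxPlus} + p_{MedCo} = 0 ⇒ p_{RxPlus} = 109.75 + 0.25p_{MedCo}.
Similarly p_{MedCo} = 115.25 + 0.25p_{RxPlus}.
Plugging p_{MedCo} into RxPlus's best response: p_{RxPlus} = 109.75 + 0.25(115.25 + 0.25p_{RxPlus}) ⇒ 0.9375p_{RxPlus} = 138.5625, so p_{RxPlus} = 147.8.
Then p_{MedCo} = 115.25 + 0.25·147.8 = 152.2.
q_{RxPlus} = 343 − 2·147.8 + 152.2 = 199.6.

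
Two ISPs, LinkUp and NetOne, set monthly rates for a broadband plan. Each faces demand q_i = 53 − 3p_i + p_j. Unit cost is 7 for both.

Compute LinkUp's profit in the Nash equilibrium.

182.52

LinkUp's profit: π = (p_{LinkUp} − 7)(53 − 3p_{LinkUp} + p_{NetOne}).
∂π/∂p_{LinkUp} = 74 − 6p_{LinkUp} + p_{NetOne} = 0 ⇒ p_{LinkUp} = 37/3 + (1/6)p_{NetOne}.
The game is symmetric, so in equilibrium p_{NetOne} = p_{LinkUp}: the reaction function gives (5/6)p_{LinkUp} = 37/3, hence p_{LinkUp} = 14.8.
q_{LinkUp} = 53 − 3·14.8 + 14.8 = 23.4.
Profit = (14.8 − 7)·23.4 = 182.52.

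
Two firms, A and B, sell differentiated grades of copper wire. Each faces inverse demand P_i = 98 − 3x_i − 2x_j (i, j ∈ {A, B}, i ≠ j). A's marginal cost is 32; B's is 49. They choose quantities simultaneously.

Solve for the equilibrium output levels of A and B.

9.3125, 5.0625

Firm A's profit: π = x_A(98 − 3x_A − 2x_B) − 32x_A.
∂π/∂x_A = 66 − 6x_A − 2x_B = 0 ⇒ x_A = 11 − (1/3)x_B.
Similarly x_B = 49/6 − (1/3)x_A.
Substituting the second reaction function into the first: x_A = 11 − (1/3)(49/6 − (1/3)x_A), which gives (8/9)x_A = 149/18 ⇒ x_A = 9.3125.
Then x_B = 49/6 − (1/3)·9.3125 = 5.0625.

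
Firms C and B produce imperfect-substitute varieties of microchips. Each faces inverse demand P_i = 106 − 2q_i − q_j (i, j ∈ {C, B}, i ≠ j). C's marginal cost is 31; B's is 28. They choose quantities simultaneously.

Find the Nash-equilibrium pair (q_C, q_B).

Firm C's profit: π = q_C(106 − 2q_C − q_B) − 31q_C.
∂π/∂q_C = 75 − 4q_C − q_B = 0 ⇒ q_C = 18.75 − 0.25q_B.
Similarly q_B = 19.5 − 0.25q_C.
Plugging q_B into C's best response: q_C = 18.75 − 0.25(19.5 − 0.25q_C) ⇒ 0.9375q_C = 13.875, so q_C = 14.8.
Then q_B = 19.5 − 0.25·14.8 = 15.8.

14.8, 15.8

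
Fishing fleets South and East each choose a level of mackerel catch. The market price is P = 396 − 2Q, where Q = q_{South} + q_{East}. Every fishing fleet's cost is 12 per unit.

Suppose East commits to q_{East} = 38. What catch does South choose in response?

77

Fishing fleet South's profit: π = q_{South}(396 − 2(q_{South} + q_{East})) − 12q_{South}.
∂π/∂q_{South} = 384 − 4q_{South} − 2q_{East} = 0, so q_{South} = 96 − 0.5q_{East}.
At q_{East} = 38: q_{South} = 96 − 0.5·38 = 77.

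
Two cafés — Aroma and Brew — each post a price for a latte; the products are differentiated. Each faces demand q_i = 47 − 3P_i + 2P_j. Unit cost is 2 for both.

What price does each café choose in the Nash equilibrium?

Aroma's profit: π = (P_{Aroma} − 2)(47 − 3P_{Aroma} + 2P_{Brew}).
∂π/∂P_{Aroma} = 53 − 6P_{Aroma} + 2P_{Brew} = 0 ⇒ P_{Aroma} = 53/6 + (1/3)P_{Brew}.
Setting P_{Aroma} = P_{Brew} in the reaction function: P_{Aroma} = 53/6 + (1/3)P_{Aroma}, so P_{Aroma} = (53/6) / (2/3) = 13.25.

13.25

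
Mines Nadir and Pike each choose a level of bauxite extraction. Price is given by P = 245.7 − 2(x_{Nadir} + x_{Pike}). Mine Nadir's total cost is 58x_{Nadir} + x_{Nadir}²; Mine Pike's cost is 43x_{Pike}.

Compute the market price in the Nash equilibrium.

Mine Nadir's profit: π = x_{Nadir}(245.7 − 2(x_{Nadir} + x_{Pike})) − 58x_{Nadir} − x_{Nadir}².
∂π/∂x_{Nadir} = 187.7 − 6x_{Nadir} − 2x_{Pike} = 0, so x_{Nadir} = 1877/60 − (1/3)x_{Pike}.
For Pike: ∂π/∂x_{Pike} = 202.7 − 4x_{Pike} − 2x_{Nadir} = 0 ⇒ x_{Pike} = 50.675 − 0.5x_{Nadir}.
Plugging x_{Pike} into Nadir's best response: x_{Nadir} = 1877/60 − (1/3)(50.675 − 0.5x_{Nadir}) ⇒ (5/6)x_{Nadir} = 1727/120, so x_{Nadir} = 17.27.
Then x_{Pike} = 50.675 − 0.5·17.27 = 42.04.
Equilibrium price: P = 245.7 − 2·59.31 = 127.08.

127.08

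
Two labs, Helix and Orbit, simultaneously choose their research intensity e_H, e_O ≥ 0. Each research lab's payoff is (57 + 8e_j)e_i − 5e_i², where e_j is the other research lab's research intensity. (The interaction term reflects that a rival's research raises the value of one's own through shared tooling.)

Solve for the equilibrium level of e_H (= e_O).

28.5

Helix's payoff is (57 + 8e_O)e_H − 5e_H².
∂π/∂e_H = 57 + 8e_O − 10e_H = 0, so e_H = 5.7 + 0.8e_O.
The game is symmetric, so in equilibrium e_O = e_H: the reaction function gives 0.2e_H = 5.7, hence e_H = 28.5.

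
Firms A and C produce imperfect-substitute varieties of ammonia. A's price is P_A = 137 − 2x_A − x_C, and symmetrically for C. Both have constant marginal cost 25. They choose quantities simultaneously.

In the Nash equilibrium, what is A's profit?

1003.52

Firm A's profit: π = x_A(137 − 2x_A − x_C) − 25x_A.
∂π/∂x_A = 112 − 4x_A − x_C = 0 ⇒ x_A = 28 − 0.25x_C.
The game is symmetric, so in equilibrium x_C = x_A: the reaction function gives 1.25x_A = 28, hence x_A = 22.4.
P_A = 137 − 2·22.4 − 22.4 = 69.8.
Profit = (69.8 − 25)·22.4 = 1003.52.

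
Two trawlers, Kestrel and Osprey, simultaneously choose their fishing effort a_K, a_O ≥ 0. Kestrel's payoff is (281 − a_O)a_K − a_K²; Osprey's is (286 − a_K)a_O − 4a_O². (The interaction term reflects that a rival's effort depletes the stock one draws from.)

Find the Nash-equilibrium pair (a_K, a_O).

Expanding Kestrel's payoff: 281a_K − a_Oa_K − a_K².
∂π/∂a_K = 281 − a_O − 2a_K = 0, so a_K = 140.5 − 0.5a_O.
Likewise for Osprey: a_O = 35.75 − 0.125a_K.
Plugging a_O into Kestrel's best response: a_K = 140.5 − 0.5(35.75 − 0.125a_K) ⇒ 0.9375a_K = 122.625, so a_K = 130.8.
Then a_O = 35.75 − 0.125·130.8 = 19.4.

130.8, 19.4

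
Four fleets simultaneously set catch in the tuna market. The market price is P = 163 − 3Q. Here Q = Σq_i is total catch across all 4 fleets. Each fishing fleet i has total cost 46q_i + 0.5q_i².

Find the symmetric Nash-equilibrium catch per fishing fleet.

A representative fishing fleet's profit is π_i = q_i(163 − 3Q) − 46q_i − 0.5q_i², with Q = q_i + Σ_{j≠i} q_j.
First-order condition: 117 − 7q_i − 3Σ_{j≠i} q_j = 0.
Imposing symmetry (q_j = q for all j) turns Σ_{j≠i} q_j into 3q, so 117 = 16q and q = 7.3125.

7.3125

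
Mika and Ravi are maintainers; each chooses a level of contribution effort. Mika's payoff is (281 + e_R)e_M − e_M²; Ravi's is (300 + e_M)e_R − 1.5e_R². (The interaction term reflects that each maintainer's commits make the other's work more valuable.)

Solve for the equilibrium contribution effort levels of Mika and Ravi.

228.6, 176.2

Expanding Mika's payoff: 281e_M + e_Re_M − e_M².
∂π/∂e_M = 281 + e_R − 2e_M = 0, so e_M = 140.5 + 0.5e_R.
Likewise for Ravi: e_R = 100 + (1/3)e_M.
Plugging e_R into Mika's best response: e_M = 140.5 + 0.5(100 + (1/3)e_M) ⇒ (5/6)e_M = 190.5, so e_M = 228.6.
Then e_R = 100 + (1/3)·228.6 = 176.2.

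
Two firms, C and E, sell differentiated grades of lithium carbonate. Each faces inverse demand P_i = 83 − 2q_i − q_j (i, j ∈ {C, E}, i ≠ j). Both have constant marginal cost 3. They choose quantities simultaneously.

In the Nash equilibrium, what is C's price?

35

Firm C's profit: π = q_C(83 − 2q_C − q_E) − 3q_C.
∂π/∂q_C = 80 − 4q_C − q_E = 0 ⇒ q_C = 20 − 0.25q_E.
Setting q_C = q_E in the reaction function: q_C = 20 − 0.25q_C, so q_C = 20 / 1.25 = 16.
P_C = 83 − 2·16 − 16 = 35.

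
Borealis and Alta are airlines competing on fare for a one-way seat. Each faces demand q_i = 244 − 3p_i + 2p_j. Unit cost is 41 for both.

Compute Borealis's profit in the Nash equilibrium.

7726.6875

Borealis's profit: π = (p_{Borealis} − 41)(244 − 3p_{Borealis} + 2p_{Alta}).
∂π/∂p_{Borealis} = 367 − 6p_{Borealis} + 2p_{Alta} = 0 ⇒ p_{Borealis} = 367/6 + (1/3)p_{Alta}.
The game is symmetric, so in equilibrium p_{Alta} = p_{Borealis}: the reaction function gives (2/3)p_{Borealis} = 367/6, hence p_{Borealis} = 91.75.
q_{Borealis} = 244 − 3·91.75 + 2·91.75 = 152.25.
Profit = (91.75 − 41)·152.25 = 7726.6875.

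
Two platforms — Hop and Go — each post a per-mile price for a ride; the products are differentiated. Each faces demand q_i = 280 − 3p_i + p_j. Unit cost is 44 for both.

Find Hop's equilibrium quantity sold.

Hop's profit: π = (p_{Hop} − 44)(280 − 3p_{Hop} + p_{Go}).
∂π/∂p_{Hop} = 412 − 6p_{Hop} + p_{Go} = 0 ⇒ p_{Hop} = 206/3 + (1/6)p_{Go}.
The game is symmetric, so in equilibrium p_{Go} = p_{Hop}: the reaction function gives (5/6)p_{Hop} = 206/3, hence p_{Hop} = 82.4.
q_{Hop} = 280 − 3·82.4 + 82.4 = 115.2.

115.2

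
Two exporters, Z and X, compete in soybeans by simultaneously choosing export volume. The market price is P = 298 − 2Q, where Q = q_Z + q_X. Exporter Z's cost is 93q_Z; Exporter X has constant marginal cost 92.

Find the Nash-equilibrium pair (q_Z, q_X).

34, 34.5

Exporter Z's profit: π = q_Z(298 − 2(q_Z + q_X)) − 93q_Z.
∂π/∂q_Z = 205 − 4q_Z − 2q_X = 0, so q_Z = 51.25 − 0.5q_X.
By the same steps for X: q_X = 51.5 − 0.5q_Z.
Plugging q_X into Z's best response: q_Z = 51.25 − 0.5(51.5 − 0.5q_Z) ⇒ 0.75q_Z = 25.5, so q_Z = 34.
Then q_X = 51.5 − 0.5·34 = 34.5.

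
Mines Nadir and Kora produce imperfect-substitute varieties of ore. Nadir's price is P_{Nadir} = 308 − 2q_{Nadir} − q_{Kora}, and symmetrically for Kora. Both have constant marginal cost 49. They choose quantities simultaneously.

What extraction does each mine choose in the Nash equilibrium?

51.8

Mine Nadir's profit: π = q_{Nadir}(308 − 2q_{Nadir} − q_{Kora}) − 49q_{Nadir}.
∂π/∂q_{Nadir} = 259 − 4q_{Nadir} − q_{Kora} = 0 ⇒ q_{Nadir} = 64.75 − 0.25q_{Kora}.
The game is symmetric, so in equilibrium q_{Kora} = q_{Nadir}: the reaction function gives 1.25q_{Nadir} = 64.75, hence q_{Nadir} = 51.8.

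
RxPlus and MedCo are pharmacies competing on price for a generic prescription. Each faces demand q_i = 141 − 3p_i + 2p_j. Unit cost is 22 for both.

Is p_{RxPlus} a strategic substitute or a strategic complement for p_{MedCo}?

RxPlus's profit: π = (p_{RxPlus} − 22)(141 − 3p_{RxPlus} + 2p_{MedCo}).
∂π/∂p_{RxPlus} = 207 − 6p_{RxPlus} + 2p_{MedCo} = 0 ⇒ p_{RxPlus} = 34.5 + (1/3)p_{MedCo}.
The best-response slope dp_{RxPlus}/dp_{MedCo} = 1/3 > 0: the reaction function is upward-sloping, so the choices are strategic complements.

strategic complements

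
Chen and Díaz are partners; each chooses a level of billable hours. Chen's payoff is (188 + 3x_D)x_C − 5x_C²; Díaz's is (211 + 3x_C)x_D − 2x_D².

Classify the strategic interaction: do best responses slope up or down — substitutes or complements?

strategic complements

Expanding Chen's payoff: 188x_C + 3x_Dx_C − 5x_C².
∂π/∂x_C = 188 + 3x_D − 10x_C = 0, so x_C = 18.8 + 0.3x_D.
The best-response slope dx_C/dx_D = 0.3 > 0: the reaction function is upward-sloping, so the choices are strategic complements.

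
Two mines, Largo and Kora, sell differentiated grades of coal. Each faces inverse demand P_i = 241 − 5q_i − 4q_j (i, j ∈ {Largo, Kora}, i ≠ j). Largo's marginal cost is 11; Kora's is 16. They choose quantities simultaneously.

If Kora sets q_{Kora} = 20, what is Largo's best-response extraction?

Mine Largo's profit: π = q_{Largo}(241 − 5q_{Largo} − 4q_{Kora}) − 11q_{Largo}.
∂π/∂q_{Largo} = 230 − 10q_{Largo} − 4q_{Kora} = 0 ⇒ q_{Largo} = 23 − 0.4q_{Kora}.
At q_{Kora} = 20: q_{Largo} = 23 − 0.4·20 = 15.

15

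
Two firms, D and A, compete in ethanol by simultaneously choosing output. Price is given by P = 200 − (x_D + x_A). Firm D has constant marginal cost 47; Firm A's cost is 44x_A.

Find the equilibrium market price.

97

Firm D's profit: π = x_D(200 − (x_D + x_A)) − 47x_D.
∂π/∂x_D = 153 − 2x_D − x_A = 0, so x_D = 76.5 − 0.5x_A.
By the same steps for A: x_A = 78 − 0.5x_D.
Substituting the second reaction function into the first: x_D = 76.5 − 0.5(78 − 0.5x_D), which gives 0.75x_D = 37.5 ⇒ x_D = 50.
Then x_A = 78 − 0.5·50 = 53.
Equilibrium price: P = 200 − 103 = 97.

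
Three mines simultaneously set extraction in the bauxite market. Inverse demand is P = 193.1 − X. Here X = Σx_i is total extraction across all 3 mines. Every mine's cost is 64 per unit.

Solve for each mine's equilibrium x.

A representative mine's profit is π_i = x_i(193.1 − X) − 64x_i, with X = x_i + Σ_{j≠i} x_j.
First-order condition: 129.1 − 2x_i − Σ_{j≠i} x_j = 0.
With identical mines, set every x_j = x: then 129.1 − 2x − 2x = 0, i.e. x = 129.1/4 = 32.275.

32.275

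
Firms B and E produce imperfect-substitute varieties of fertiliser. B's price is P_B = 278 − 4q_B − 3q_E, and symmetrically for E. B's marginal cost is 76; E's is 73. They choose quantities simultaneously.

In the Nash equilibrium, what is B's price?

148.8

Firm B's profit: π = q_B(278 − 4q_B − 3q_E) − 76q_B.
∂π/∂q_B = 202 − 8q_B − 3q_E = 0 ⇒ q_B = 25.25 − 0.375q_E.
Similarly q_E = 25.625 − 0.375q_B.
Substituting the second reaction function into the first: q_B = 25.25 − 0.375(25.625 − 0.375q_B), which gives (55/64)q_B = 1001/64 ⇒ q_B = 18.2.
Then q_E = 25.625 − 0.375·18.2 = 18.8.
P_B = 278 − 4·18.2 − 3·18.8 = 148.8.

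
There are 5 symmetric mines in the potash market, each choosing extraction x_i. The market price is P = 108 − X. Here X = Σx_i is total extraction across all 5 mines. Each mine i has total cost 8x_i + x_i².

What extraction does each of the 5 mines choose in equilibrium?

12.5

A representative mine's profit is π_i = x_i(108 − X) − 8x_i − x_i², with X = x_i + Σ_{j≠i} x_j.
First-order condition: 100 − 4x_i − Σ_{j≠i} x_j = 0.
With identical mines, set every x_j = x: then 100 − 4x − 4x = 0, i.e. x = 100/8 = 12.5.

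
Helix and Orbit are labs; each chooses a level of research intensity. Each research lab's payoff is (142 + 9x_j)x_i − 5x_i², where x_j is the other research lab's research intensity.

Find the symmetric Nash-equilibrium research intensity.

142

Helix's payoff is (142 + 9x_O)x_H − 5x_H².
∂π/∂x_H = 142 + 9x_O − 10x_H = 0, so x_H = 14.2 + 0.9x_O.
The game is symmetric, so in equilibrium x_O = x_H: the reaction function gives 0.1x_H = 14.2, hence x_H = 142.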